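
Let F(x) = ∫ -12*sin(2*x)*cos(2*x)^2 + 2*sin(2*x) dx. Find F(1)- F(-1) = 0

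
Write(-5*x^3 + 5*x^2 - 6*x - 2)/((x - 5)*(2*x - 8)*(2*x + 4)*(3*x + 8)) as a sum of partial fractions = -1949/(1840*(3*x + 8)) + 5/(24*(x + 2)) + 133/(240*(x - 4)) - 19/(23*(x - 5))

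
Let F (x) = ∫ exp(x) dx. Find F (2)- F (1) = -E + exp(2)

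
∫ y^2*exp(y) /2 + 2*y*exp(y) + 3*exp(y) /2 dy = (y + 1)^2*exp(y)/2 + C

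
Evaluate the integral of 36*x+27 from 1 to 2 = 81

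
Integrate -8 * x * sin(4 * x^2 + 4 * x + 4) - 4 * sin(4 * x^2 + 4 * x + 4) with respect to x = cos(4*(x^2 + x + 1)) + C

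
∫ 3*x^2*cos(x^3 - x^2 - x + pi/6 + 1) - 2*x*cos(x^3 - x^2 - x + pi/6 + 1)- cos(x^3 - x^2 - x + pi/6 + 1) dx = sin(x^3 - x^2 - x + pi/6 + 1) + C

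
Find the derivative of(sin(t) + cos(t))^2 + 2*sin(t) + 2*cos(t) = 2*cos(2*t) + 2*sqrt(2)*cos(t + pi/4)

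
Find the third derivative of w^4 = 24*w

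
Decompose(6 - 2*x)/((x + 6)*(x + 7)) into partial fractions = -20/(x + 7) + 18/(x + 6)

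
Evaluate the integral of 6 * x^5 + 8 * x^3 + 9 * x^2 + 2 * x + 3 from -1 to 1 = 12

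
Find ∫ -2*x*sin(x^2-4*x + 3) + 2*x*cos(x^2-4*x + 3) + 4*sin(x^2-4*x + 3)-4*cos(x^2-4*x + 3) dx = sin((x - 2)^2 - 1) + cos((x - 2)^2 - 1) + C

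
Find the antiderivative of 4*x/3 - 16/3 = 2*x^2/3 - 16*x/3 + C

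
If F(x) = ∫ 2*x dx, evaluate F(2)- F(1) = 3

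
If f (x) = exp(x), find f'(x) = exp(x)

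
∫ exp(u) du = exp(u) + C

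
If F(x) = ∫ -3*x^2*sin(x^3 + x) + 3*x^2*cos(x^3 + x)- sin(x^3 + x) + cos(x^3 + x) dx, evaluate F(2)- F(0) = -1 + cos(10) + sin(10)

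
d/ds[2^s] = 2^s*log(2)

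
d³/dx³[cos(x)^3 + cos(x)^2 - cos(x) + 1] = (-27*sin(x)^2 + 8*cos(x) + 20)*sin(x)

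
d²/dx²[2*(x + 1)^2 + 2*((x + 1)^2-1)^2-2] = 24*x^2 + 48*x + 20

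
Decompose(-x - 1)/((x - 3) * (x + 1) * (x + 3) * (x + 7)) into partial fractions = -1/(40*(x + 7)) + 1/(24*(x + 3)) - 1/(60*(x - 3))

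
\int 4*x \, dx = 2*x^2 + C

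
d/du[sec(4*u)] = 4*tan(4*u)*sec(4*u)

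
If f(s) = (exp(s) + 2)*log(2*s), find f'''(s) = (s^3*exp(s)*log(s) + s^3*exp(s)*log(2) + 3*s^2*exp(s) - 3*s*exp(s) + 2*exp(s) + 4)/s^3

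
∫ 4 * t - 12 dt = 2*t^2 - 12*t + C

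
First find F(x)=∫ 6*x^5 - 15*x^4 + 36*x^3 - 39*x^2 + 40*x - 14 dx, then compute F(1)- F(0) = 0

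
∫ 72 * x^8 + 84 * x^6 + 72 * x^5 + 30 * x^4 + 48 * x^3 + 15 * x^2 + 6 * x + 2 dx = 8*x^9 + 12*x^7 + 12*x^6 + 6*x^5 + 12*x^4 + 5*x^3 + 3*x^2 + 2*x + C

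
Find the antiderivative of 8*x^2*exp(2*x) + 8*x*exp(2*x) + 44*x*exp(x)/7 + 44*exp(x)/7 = 4*x*(7*x*exp(x) + 11)*exp(x)/7 + C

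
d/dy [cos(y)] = -sin(y)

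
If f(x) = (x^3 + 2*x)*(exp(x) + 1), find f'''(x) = x^3*exp(x) + 9*x^2*exp(x) + 20*x*exp(x) + 12*exp(x) + 6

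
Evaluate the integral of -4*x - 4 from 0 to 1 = -6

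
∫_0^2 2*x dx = 4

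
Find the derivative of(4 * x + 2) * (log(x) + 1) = (4*x*log(x) + 8*x + 2)/x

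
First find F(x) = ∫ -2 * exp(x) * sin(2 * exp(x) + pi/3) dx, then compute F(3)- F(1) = -cos(pi/3 + 2*E) + cos(pi/3 + 2*exp(3))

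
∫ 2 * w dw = w^2 + C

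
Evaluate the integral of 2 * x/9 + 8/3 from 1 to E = -169/9 + (E/3 + 4)^2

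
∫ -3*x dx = -3*x^2/2 + C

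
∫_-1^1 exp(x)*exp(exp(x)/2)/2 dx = -exp(exp(-1)/2) + exp(E/2)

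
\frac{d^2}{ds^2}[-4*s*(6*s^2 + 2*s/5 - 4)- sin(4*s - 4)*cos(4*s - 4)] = -144*s + 32*sin(8*s - 8) - 16/5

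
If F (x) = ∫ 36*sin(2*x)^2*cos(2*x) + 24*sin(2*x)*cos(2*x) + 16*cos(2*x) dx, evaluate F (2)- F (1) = -25*sin(2)/2 + 25*sin(4)/2 + 3*cos(4) + 3*sin(6)/2 - 3*cos(8) - 3*sin(12)/2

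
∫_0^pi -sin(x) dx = -2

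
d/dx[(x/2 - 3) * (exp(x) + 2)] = x*exp(x)/2 - 5*exp(x)/2 + 1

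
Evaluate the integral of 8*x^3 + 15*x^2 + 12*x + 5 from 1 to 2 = 88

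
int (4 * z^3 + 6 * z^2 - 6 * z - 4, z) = z^4 + 2*z^3 - 3*z^2 - 4*z + C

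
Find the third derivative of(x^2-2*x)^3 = 120*x^3 - 360*x^2 + 288*x - 48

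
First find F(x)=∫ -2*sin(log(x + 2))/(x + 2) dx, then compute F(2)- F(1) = -2*cos(log(3)) + 2*cos(log(4))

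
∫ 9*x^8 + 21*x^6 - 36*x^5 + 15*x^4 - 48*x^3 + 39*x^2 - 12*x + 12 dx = x^9 + 3*x^7 - 6*x^6 + 3*x^5 - 12*x^4 + 13*x^3 - 6*x^2 + 12*x + C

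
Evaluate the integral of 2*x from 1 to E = -1 + exp(2)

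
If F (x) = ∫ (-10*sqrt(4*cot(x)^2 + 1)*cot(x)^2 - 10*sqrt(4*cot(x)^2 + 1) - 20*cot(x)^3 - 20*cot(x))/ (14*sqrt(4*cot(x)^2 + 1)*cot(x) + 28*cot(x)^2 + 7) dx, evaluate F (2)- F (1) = -5*log((2 + sqrt(tan(1)^2 + 4))/tan(1))/7 + 5*log((2 - sqrt(4 + tan(2)^2))/tan(2))/7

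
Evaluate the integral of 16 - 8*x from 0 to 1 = 12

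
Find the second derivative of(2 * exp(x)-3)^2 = 16*exp(2*x) - 12*exp(x)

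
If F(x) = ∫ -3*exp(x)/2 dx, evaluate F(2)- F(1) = -3*exp(2)/2 + 3*E/2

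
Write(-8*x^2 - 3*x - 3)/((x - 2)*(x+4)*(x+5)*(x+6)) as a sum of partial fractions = 273/(16*(x + 6)) - 188/(7*(x + 5)) + 119/(12*(x + 4)) - 41/(336*(x - 2))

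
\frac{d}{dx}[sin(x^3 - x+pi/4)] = (3*x^2 - 1)*cos(x^3 - x + pi/4)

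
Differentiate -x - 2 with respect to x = -1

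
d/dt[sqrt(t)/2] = 1/(4*sqrt(t))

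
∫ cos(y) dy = sin(y) + C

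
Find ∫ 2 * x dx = x^2 + C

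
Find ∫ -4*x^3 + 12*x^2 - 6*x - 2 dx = -x^4 + 4*x^3 - 3*x^2 - 2*x + C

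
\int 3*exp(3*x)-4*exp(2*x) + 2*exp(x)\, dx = (exp(2*x) - 2*exp(x) + 2)*exp(x) + C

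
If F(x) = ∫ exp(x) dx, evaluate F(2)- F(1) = -E + exp(2)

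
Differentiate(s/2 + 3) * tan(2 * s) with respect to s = s/cos(2*s)^2 + tan(2*s)/2 + 6/cos(2*s)^2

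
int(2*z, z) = z^2 + C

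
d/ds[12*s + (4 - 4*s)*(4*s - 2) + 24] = 36 - 32*s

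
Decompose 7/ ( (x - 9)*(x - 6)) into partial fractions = -7/(3*(x - 6)) + 7/(3*(x - 9))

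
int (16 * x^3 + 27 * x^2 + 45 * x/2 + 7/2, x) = 4*x^4 + 9*x^3 + 45*x^2/4 + 7*x/2 + C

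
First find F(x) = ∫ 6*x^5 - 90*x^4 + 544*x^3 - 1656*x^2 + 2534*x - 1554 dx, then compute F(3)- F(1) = -72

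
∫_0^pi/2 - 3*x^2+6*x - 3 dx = -1 - (-1 + pi/2)^3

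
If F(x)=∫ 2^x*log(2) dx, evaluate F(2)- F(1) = 2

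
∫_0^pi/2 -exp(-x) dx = -1 + exp(-pi/2)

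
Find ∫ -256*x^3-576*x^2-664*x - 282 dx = -64*x^4 - 192*x^3 - 332*x^2 - 282*x + C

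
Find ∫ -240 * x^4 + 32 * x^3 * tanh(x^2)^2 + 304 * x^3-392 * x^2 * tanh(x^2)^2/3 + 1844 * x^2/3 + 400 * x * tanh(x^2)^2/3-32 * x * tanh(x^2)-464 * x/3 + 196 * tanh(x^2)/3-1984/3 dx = -(-4*x/3 + 16*(x - 2)^2 + 8/3)*(3*x^3 + 7*x^2 + 6*x + tanh(x^2) - 4) + C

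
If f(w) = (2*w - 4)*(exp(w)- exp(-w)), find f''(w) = (2*w*exp(2*w) - 2*w + 8)*exp(-w)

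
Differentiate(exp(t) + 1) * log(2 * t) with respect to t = (t*exp(t)*log(t) + t*exp(t)*log(2) + exp(t) + 1)/t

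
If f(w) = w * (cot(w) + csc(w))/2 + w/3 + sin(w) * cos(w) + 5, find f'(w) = -w/(2*sin(w)^2) - w*cos(w)/(1 - cos(2*w)) + cos(2*w) + 1/3 + 1/(2*tan(w)) + 1/(2*sin(w))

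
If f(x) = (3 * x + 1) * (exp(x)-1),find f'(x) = 3*x*exp(x) + 4*exp(x) - 3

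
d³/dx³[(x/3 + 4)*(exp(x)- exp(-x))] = (x*exp(2*x) + x + 15*exp(2*x) + 9)*exp(-x)/3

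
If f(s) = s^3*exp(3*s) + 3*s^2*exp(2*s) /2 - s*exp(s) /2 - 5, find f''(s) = 9*s^3*exp(3*s) + 18*s^2*exp(3*s) + 6*s^2*exp(2*s) + 6*s*exp(3*s) + 12*s*exp(2*s) - s*exp(s)/2 + 3*exp(2*s) - exp(s)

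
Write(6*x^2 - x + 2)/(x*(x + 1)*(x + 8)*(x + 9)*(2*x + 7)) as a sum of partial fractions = 1264/(3465*(2*x + 7)) + 497/(792*(x + 9)) - 197/(252*(x + 8)) - 9/(280*(x + 1)) + 1/(252*x)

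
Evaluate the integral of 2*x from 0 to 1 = 1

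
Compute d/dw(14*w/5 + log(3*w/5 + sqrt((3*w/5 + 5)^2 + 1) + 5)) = (126*w^2 + 42*w*sqrt(9*w^2 + 150*w + 650) + 2145*w + 365*sqrt(9*w^2 + 150*w + 650) + 9475)/(45*w^2 + 15*w*sqrt(9*w^2 + 150*w + 650) + 750*w + 125*sqrt(9*w^2 + 150*w + 650) + 3250)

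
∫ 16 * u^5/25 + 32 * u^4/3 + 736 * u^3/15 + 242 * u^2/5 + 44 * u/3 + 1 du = 8*u^6/75 + 32*u^5/15 + 184*u^4/15 + 242*u^3/15 + 22*u^2/3 + u + C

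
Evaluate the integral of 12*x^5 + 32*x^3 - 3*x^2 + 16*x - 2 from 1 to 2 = 261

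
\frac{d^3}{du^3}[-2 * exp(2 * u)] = -16*exp(2*u)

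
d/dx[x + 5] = 1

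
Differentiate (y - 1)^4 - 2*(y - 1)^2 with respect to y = 4*y^3 - 12*y^2 + 8*y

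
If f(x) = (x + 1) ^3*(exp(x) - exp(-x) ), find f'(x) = (x^3*exp(2*x) + x^3 + 6*x^2*exp(2*x) + 9*x*exp(2*x) - 3*x + 4*exp(2*x) - 2)*exp(-x)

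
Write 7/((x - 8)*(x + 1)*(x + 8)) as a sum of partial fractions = 1/(16*(x + 8)) - 1/(9*(x + 1)) + 7/(144*(x - 8))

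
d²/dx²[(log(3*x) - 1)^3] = (-3*log(x)^2 - 6*log(3)*log(x) + 12*log(x) - 9 - 3*log(3)^2 + 12*log(3))/x^2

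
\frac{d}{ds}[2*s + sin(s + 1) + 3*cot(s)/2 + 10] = cos(s + 1) + 2 - 3/(2*sin(s)^2)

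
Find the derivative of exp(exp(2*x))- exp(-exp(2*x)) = (2*exp(2*x) + 2*exp(2*x + 2*exp(2*x)))*exp(-exp(2*x))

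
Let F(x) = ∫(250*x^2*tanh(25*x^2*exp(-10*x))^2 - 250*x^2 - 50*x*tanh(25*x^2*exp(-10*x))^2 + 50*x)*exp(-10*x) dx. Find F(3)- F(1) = -tanh(25*exp(-10)) + tanh(225*exp(-30))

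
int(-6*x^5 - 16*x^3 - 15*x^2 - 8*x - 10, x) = -x^6 - 4*x^4 - 5*x^3 - 4*x^2 - 10*x + C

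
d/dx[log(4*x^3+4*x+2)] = (6*x^2 + 2)/(2*x^3 + 2*x + 1)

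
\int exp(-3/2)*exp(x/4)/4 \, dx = exp(x/4 - 3/2) + C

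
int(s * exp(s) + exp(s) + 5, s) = s*(exp(s) + 5) + C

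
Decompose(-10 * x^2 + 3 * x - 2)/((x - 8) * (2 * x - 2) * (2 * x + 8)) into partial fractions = -29/(40*(x + 4)) + 9/(140*(x - 1)) - 103/(56*(x - 8))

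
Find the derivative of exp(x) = exp(x)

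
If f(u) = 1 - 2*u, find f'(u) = -2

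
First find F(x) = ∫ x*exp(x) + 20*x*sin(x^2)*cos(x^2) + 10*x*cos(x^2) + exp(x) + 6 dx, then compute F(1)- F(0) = E + 5*sin(1)^2 + 5*sin(1) + 6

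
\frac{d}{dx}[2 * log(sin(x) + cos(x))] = 2/tan(x + pi/4)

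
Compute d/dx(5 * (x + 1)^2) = 10*x + 10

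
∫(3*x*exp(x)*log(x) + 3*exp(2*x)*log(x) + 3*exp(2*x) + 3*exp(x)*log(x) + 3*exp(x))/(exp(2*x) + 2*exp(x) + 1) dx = 3*(x*exp(x)*log(x) + 2*exp(x) + 2)/(exp(x) + 1) + C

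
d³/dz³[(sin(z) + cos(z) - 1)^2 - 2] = -8*cos(2*z) + 2*sqrt(2)*cos(z + pi/4)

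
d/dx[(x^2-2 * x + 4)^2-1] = 4*x^3 - 12*x^2 + 24*x - 16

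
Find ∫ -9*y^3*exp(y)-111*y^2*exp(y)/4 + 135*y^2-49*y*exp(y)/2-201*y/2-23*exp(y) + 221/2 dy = -(36*y^2 + 3*y + 92)*(y*exp(y) - 5*y + 6)/4 + C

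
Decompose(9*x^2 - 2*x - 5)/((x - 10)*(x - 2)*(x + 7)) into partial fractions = 50/(17*(x + 7)) - 3/(8*(x - 2)) + 875/(136*(x - 10))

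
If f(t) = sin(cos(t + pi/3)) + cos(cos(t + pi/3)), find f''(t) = -sin(t + pi/3)^2*sin(cos(t + pi/3)) - sin(t + pi/3)^2*cos(cos(t + pi/3)) + sin(cos(t + pi/3))*cos(t + pi/3) - cos(t + pi/3)*cos(cos(t + pi/3))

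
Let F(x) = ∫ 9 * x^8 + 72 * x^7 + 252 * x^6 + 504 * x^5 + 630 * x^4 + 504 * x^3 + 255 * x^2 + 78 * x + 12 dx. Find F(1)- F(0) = 518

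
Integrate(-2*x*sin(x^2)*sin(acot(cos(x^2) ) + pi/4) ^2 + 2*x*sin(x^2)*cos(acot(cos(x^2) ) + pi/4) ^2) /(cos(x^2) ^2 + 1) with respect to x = sin(x^2)^2/(2*(sin(x^2)^2 - 2)) + C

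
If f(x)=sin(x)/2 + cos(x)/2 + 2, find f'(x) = -sin(x)/2 + cos(x)/2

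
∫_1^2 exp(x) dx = -E + exp(2)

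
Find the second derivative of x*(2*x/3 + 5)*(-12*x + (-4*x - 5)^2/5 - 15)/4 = 32*x^2/5 + 20*x - 40/3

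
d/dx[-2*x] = -2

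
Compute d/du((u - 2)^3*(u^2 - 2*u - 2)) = 5*u^4 - 32*u^3 + 66*u^2 - 40*u - 8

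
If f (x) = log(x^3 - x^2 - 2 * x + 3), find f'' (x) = (-3*x^4 + 4*x^3 - 2*x^2 + 14*x - 10)/(x^6 - 2*x^5 - 3*x^4 + 10*x^3 - 2*x^2 - 12*x + 9)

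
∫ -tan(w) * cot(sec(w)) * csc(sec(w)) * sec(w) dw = csc(sec(w)) + C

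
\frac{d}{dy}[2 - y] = -1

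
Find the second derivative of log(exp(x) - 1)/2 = -exp(x)/(2*exp(2*x) - 4*exp(x) + 2)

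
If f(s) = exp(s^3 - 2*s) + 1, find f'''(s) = 27*s^6*exp(s^3 - 2*s) - 54*s^4*exp(s^3 - 2*s) + 54*s^3*exp(s^3 - 2*s) + 36*s^2*exp(s^3 - 2*s) - 36*s*exp(s^3 - 2*s) - 2*exp(s^3 - 2*s)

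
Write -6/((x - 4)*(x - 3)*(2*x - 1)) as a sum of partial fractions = -24/(35*(2*x - 1)) + 6/(5*(x - 3)) - 6/(7*(x - 4))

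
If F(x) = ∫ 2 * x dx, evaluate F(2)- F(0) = 4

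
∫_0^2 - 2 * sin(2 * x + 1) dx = -cos(1) + cos(5)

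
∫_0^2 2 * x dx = 4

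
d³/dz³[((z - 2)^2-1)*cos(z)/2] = z^2*sin(z)/2 - 2*z*sin(z) - 3*z*cos(z) - 3*sin(z)/2 + 6*cos(z)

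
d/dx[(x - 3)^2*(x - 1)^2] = 4*x^3 - 24*x^2 + 44*x - 24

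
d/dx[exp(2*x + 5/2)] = 2*exp(2*x + 5/2)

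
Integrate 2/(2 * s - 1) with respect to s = log(1 - 2*s) + C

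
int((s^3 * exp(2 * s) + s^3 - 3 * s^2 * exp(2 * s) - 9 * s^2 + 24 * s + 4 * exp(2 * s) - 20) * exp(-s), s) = 2*(s - 2)^3*sinh(s) + C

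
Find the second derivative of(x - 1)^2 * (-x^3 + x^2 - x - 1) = -20*x^3 + 36*x^2 - 24*x + 4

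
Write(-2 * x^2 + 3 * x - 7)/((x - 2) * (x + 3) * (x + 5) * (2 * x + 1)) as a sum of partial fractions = 8/(25*(2*x + 1)) + 4/(7*(x + 5)) - 17/(25*(x + 3)) - 9/(175*(x - 2))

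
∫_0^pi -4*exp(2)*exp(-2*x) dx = -2*exp(2) + 2*exp(2 - 2*pi)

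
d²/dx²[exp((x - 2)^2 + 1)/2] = 2*x^2*exp(x^2 - 4*x + 5) - 8*x*exp(x^2 - 4*x + 5) + 9*exp(x^2 - 4*x + 5)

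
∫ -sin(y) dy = cos(y) + C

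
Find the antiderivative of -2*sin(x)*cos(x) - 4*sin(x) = (cos(x) + 2)^2 + C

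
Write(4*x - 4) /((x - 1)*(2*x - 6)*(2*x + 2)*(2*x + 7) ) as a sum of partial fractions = 4/(65*(2*x + 7)) - 1/(20*(x + 1)) + 1/(52*(x - 3))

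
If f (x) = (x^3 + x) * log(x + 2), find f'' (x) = (6*x^3*log(x + 2) + 5*x^3 + 24*x^2*log(x + 2) + 12*x^2 + 24*x*log(x + 2) + x + 4)/(x^2 + 4*x + 4)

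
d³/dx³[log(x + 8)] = 2/(x^3 + 24*x^2 + 192*x + 512)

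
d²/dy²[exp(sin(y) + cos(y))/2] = (-sin(2*y) - sqrt(2)*sin(y + pi/4) + 1)*exp(sin(y))*exp(cos(y))/2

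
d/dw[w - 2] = 1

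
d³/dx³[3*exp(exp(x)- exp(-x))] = (3*exp(exp(x) - exp(-x)) - 9*exp(x + exp(x) - exp(-x)) + 12*exp(2*x + exp(x) - exp(-x)) + 12*exp(4*x + exp(x) - exp(-x)) + 9*exp(5*x + exp(x) - exp(-x)) + 3*exp(6*x + exp(x) - exp(-x)))*exp(-3*x)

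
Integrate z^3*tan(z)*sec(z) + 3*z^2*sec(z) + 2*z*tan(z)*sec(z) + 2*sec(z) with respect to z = z*(z^2 + 2)*sec(z) + C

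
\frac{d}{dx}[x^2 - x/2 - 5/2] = 2*x - 1/2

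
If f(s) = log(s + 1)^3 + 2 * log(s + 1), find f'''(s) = (6*log(s + 1)^2 - 18*log(s + 1) + 10)/(s^3 + 3*s^2 + 3*s + 1)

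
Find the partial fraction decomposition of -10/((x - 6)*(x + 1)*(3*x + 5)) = -45/(23*(3*x + 5)) + 5/(7*(x + 1)) - 10/(161*(x - 6))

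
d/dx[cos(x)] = -sin(x)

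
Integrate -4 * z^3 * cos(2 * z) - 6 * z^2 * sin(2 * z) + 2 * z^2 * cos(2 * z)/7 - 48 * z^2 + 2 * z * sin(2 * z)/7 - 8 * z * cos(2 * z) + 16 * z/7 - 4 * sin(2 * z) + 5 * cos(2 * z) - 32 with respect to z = (sin(2*z) + 8)*(-2*z^3 + z^2/7 - 4*z + 5/2) + C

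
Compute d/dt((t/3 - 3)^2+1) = 2*t/9 - 2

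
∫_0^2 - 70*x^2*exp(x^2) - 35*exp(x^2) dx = -70*exp(4)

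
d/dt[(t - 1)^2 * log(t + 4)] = (2*t^2*log(t + 4) + t^2 + 6*t*log(t + 4) - 2*t - 8*log(t + 4) + 1)/(t + 4)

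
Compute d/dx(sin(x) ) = cos(x)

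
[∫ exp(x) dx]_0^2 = -1 + exp(2)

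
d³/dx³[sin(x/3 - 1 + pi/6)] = -cos(x/3 - 1 + pi/6)/27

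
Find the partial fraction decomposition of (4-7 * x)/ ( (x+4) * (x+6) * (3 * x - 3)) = 23/(21*(x + 6)) - 16/(15*(x + 4)) - 1/(35*(x - 1))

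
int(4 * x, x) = 2*x^2 + C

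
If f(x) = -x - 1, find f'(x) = -1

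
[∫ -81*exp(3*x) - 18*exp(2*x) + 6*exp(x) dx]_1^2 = -27*exp(6) - 9*exp(4) - 6*E + 15*exp(2) + 27*exp(3)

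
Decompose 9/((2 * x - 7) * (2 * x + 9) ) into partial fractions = -9/(16*(2*x + 9)) + 9/(16*(2*x - 7))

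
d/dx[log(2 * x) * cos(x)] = (-x*log(x)*sin(x) - x*log(2)*sin(x) + cos(x))/x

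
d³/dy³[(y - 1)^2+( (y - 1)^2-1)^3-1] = 120*y^3 - 360*y^2 + 288*y - 48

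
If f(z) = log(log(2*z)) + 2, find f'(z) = 1/(z*log(z) + z*log(2))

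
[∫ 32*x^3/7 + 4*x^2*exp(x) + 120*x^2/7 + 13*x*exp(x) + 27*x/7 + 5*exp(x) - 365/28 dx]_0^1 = -17/4 + 9*E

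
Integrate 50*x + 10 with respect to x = 25*x^2 + 10*x + C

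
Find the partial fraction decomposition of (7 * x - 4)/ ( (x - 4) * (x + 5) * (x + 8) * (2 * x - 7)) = -164/(391*(2*x - 7)) + 5/(69*(x + 8)) - 13/(153*(x + 5)) + 2/(9*(x - 4))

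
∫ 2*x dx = x^2 + C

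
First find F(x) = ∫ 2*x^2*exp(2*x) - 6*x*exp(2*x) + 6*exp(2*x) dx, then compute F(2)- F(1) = -2*exp(2) + exp(4)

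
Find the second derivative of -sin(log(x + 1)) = sqrt(2)*sin(log(x + 1) + pi/4)/(x^2 + 2*x + 1)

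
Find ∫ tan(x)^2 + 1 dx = tan(x) + C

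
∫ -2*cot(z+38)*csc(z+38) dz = 2*csc(z + 38) + C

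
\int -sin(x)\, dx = cos(x) + C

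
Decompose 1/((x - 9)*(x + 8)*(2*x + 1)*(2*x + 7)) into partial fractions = 2/(675*(2*x + 7)) - 2/(855*(2*x + 1)) - 1/(2295*(x + 8)) + 1/(8075*(x - 9))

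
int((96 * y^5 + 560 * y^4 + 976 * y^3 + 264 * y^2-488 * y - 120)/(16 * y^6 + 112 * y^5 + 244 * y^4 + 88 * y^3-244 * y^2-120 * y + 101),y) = log(4*(2*y + 5)^2*(y^2 + y - 1)^2 + 1) + C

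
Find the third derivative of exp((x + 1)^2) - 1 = 8*x^3*exp(x^2 + 2*x + 1) + 24*x^2*exp(x^2 + 2*x + 1) + 36*x*exp(x^2 + 2*x + 1) + 20*exp(x^2 + 2*x + 1)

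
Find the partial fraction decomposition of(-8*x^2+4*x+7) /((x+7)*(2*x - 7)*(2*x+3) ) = 17/(55*(2*x + 3)) - 11/(15*(2*x - 7)) - 59/(33*(x + 7))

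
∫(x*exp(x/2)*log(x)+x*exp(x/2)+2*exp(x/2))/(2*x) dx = (log(x) + 1)*exp(x/2) + C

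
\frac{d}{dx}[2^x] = 2^x*log(2)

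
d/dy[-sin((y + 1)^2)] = -2*(y + 1)*cos(y^2 + 2*y + 1)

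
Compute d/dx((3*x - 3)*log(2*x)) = (3*x*log(x) + 3*x*log(2) + 3*x - 3)/x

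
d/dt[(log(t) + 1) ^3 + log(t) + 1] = (3*log(t)^2 + 6*log(t) + 4)/t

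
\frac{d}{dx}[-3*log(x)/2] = -3/(2*x)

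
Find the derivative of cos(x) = -sin(x)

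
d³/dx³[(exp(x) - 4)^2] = 8*exp(2*x) - 8*exp(x)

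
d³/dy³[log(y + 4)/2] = 1/(y^3 + 12*y^2 + 48*y + 64)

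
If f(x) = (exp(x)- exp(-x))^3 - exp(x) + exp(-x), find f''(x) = (9*exp(6*x) - 4*exp(4*x) + 4*exp(2*x) - 9)*exp(-3*x)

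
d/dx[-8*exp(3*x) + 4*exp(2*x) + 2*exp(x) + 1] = -24*exp(3*x) + 8*exp(2*x) + 2*exp(x)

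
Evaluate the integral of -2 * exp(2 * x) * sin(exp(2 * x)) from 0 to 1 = -cos(1) + cos(exp(2))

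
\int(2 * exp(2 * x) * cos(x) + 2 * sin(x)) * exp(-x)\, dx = 2*sqrt(2)*sin(x + pi/4)*sinh(x) + C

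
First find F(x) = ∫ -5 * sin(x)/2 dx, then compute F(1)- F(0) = -5/2 + 5*cos(1)/2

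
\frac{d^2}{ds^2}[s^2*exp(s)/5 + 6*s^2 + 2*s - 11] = s^2*exp(s)/5 + 4*s*exp(s)/5 + 2*exp(s)/5 + 12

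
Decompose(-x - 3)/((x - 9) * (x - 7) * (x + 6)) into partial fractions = 1/(65*(x + 6)) + 5/(13*(x - 7)) - 2/(5*(x - 9))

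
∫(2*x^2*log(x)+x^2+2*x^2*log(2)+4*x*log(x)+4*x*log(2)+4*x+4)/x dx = (x + 2)^2*log(2*x) + C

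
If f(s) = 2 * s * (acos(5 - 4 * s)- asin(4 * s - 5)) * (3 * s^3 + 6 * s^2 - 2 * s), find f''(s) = 72*s^2*acos(5 - 4*s) - 72*s^2*asin(4*s - 5) + 72*s*acos(5 - 4*s) - 72*s*asin(4*s - 5) - 8*acos(5 - 4*s) + 8*asin(4*s - 5)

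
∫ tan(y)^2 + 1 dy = tan(y) + C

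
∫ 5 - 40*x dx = -20*x^2 + 5*x + C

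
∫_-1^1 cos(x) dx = 2*sin(1)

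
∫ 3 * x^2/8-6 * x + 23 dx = x^3/8 - 3*x^2 + 23*x + C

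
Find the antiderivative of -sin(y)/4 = cos(y)/4 + C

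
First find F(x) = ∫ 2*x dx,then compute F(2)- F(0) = 4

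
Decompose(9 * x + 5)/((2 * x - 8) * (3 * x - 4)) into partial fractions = -51/(16*(3*x - 4)) + 41/(16*(x - 4))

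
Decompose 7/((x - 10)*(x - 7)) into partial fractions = -7/(3*(x - 7)) + 7/(3*(x - 10))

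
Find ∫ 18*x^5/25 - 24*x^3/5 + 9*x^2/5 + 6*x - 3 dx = 3*x^6/25 - 6*x^4/5 + 3*x^3/5 + 3*x^2 - 3*x + C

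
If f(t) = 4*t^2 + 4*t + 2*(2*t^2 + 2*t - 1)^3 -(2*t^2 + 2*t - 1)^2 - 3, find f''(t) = 480*t^4 + 960*t^3 + 240*t^2 - 240*t - 16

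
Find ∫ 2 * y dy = y^2 + C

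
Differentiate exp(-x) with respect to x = -exp(-x)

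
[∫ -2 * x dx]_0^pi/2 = -pi^2/4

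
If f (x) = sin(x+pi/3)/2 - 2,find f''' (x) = -cos(x + pi/3)/2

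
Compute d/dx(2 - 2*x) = -2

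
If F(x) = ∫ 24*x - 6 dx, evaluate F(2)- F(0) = 36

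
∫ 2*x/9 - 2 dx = x^2/9 - 2*x + C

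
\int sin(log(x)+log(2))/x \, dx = -cos(log(2*x)) + C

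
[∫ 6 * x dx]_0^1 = 3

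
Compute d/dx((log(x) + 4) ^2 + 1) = (2*log(x) + 8)/x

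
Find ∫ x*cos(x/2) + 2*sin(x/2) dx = 2*x*sin(x/2) + C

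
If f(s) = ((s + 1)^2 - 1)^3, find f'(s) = 6*s^5 + 30*s^4 + 48*s^3 + 24*s^2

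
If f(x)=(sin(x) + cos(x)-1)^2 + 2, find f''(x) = -4*sin(2*x) + 2*sqrt(2)*sin(x + pi/4)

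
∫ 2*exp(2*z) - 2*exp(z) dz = (exp(z) - 1)^2 + C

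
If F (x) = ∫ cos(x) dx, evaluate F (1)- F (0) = sin(1)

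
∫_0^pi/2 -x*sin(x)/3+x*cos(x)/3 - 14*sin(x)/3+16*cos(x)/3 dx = pi/6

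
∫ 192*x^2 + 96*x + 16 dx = 64*x^3 + 48*x^2 + 16*x + C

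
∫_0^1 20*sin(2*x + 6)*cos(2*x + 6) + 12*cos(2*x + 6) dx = -5*sin(6)^2 - 6*sin(6) + 5*sin(8)^2 + 6*sin(8)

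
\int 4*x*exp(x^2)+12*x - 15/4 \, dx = 6*x^2 - 15*x/4 + 2*exp(x^2) + C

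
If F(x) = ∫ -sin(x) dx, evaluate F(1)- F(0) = -1 + cos(1)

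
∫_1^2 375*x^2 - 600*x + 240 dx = 215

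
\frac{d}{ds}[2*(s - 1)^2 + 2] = 4*s - 4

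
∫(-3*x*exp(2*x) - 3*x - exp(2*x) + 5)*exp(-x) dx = -2*(3*x - 2)*sinh(x) + C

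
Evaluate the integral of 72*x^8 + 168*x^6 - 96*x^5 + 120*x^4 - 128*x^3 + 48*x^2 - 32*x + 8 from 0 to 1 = 16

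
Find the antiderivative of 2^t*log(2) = 2^t + C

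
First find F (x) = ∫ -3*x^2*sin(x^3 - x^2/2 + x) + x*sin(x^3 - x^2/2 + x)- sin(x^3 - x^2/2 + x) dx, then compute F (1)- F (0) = -1 + cos(3/2)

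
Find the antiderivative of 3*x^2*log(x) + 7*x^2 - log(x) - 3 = x*(x^2 - 1)*(log(x) + 2) + C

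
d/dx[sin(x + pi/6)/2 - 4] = cos(x + pi/6)/2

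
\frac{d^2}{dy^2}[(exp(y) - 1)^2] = 4*exp(2*y) - 2*exp(y)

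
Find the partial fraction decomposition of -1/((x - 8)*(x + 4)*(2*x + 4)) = -1/(48*(x + 4)) + 1/(40*(x + 2)) - 1/(240*(x - 8))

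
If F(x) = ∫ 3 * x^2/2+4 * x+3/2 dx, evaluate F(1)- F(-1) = 4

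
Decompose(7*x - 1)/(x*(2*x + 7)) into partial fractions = 51/(7*(2*x + 7)) - 1/(7*x)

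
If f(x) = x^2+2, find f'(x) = 2*x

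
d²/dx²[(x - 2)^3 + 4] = 6*x - 12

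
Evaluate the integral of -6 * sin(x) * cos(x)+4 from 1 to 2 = 3*cos(4)/2 - 3*cos(2)/2 + 4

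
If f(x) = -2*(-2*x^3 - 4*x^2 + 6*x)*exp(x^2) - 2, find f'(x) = 8*x^4*exp(x^2) + 16*x^3*exp(x^2) - 12*x^2*exp(x^2) + 16*x*exp(x^2) - 12*exp(x^2)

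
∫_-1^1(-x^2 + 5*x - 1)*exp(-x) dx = -2*E - 4*exp(-1)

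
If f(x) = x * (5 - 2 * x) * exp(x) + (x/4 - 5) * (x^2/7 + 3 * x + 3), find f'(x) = -2*x^2*exp(x) + 3*x^2/28 + x*exp(x) + x/14 + 5*exp(x) - 57/4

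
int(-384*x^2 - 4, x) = -128*x^3 - 4*x + C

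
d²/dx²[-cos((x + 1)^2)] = 4*x^2*cos(x^2 + 2*x + 1) + 8*x*cos(x^2 + 2*x + 1) + 2*sin(x^2 + 2*x + 1) + 4*cos(x^2 + 2*x + 1)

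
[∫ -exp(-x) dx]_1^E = -exp(-1) + exp(-E)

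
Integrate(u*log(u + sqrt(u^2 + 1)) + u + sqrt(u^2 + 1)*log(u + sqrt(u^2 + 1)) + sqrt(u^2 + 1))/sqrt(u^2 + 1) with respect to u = (u + sqrt(u^2 + 1))*log(u + sqrt(u^2 + 1)) + acos(-2*u) - asin(2*u) + C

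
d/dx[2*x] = 2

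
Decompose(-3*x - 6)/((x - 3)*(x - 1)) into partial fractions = 9/(2*(x - 1)) - 15/(2*(x - 3))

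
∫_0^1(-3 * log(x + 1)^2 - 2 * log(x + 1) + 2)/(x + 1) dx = -log(2)^2 - log(2)^3 + 2*log(2)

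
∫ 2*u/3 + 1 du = u^2/3 + u + C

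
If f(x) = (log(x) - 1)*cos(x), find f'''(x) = (x^3*log(x)*sin(x) - x^3*sin(x) - 3*x^2*cos(x) + 3*x*sin(x) + 2*cos(x))/x^3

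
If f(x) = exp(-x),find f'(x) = -exp(-x)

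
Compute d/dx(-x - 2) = -1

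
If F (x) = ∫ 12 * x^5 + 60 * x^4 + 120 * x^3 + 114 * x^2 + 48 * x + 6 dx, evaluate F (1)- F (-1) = 112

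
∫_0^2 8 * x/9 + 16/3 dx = 112/9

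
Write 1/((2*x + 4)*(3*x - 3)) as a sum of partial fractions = -1/(18*(x + 2)) + 1/(18*(x - 1))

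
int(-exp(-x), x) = exp(-x) + C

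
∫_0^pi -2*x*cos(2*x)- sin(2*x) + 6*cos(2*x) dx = 0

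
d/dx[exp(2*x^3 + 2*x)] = 6*x^2*exp(2*x^3 + 2*x) + 2*exp(2*x^3 + 2*x)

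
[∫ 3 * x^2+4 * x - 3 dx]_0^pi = 10 + (-2 + pi)*(1 + (2 + pi)^2)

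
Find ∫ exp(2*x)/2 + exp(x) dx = (exp(x) + 2)^2/4 + C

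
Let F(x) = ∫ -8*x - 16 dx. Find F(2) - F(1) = -28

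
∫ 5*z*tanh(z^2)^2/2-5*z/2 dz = -5*tanh(z^2)/4 + C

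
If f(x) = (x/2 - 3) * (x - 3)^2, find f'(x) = 3*x^2/2 - 12*x + 45/2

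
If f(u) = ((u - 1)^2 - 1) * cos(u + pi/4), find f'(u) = -u^2*sin(u + pi/4) + 2*sqrt(2)*u*cos(u) - 2*cos(u + pi/4)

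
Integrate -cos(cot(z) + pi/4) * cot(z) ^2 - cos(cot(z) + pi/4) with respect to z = sin(cot(z) + pi/4) + C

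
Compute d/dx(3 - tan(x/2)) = -1/(2*cos(x/2)^2)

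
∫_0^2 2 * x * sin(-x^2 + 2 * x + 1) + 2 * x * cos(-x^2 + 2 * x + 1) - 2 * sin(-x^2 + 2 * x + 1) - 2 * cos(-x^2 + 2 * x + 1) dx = 0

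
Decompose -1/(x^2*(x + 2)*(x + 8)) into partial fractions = 1/(384*(x + 8)) - 1/(24*(x + 2)) + 5/(128*x) - 1/(16*x^2)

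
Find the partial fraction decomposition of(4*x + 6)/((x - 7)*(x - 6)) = -30/(x - 6) + 34/(x - 7)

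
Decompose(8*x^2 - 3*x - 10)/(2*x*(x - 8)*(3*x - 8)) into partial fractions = -175/(128*(3*x - 8)) + 239/(128*(x - 8)) - 5/(64*x)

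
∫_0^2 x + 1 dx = 4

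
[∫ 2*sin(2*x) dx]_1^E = -cos(2*E) + cos(2)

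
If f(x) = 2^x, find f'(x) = 2^x*log(2)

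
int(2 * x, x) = x^2 + C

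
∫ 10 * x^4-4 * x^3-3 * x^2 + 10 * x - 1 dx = 2*x^5 - x^4 - x^3 + 5*x^2 - x + C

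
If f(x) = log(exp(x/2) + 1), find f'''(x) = (-exp(3*x/2) + exp(x/2))/(32*exp(3*x/2) + 32*exp(x/2) + 8*exp(2*x) + 48*exp(x) + 8)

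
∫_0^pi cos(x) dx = 0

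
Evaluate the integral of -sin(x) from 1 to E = cos(E) - cos(1)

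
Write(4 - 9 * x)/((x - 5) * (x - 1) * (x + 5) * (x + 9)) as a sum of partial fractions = -17/(112*(x + 9)) + 49/(240*(x + 5)) + 1/(48*(x - 1)) - 41/(560*(x - 5))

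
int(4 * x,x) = 2*x^2 + C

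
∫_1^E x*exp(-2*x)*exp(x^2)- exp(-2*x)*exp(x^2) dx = -exp(-1)/2 + exp(-1 + (-1 + E)^2)/2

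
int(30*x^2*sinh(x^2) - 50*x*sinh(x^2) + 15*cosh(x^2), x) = (15*x - 25)*cosh(x^2) + C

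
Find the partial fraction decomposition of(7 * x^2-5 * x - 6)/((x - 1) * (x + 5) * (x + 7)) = 93/(4*(x + 7)) - 97/(6*(x + 5)) - 1/(12*(x - 1))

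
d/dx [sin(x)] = cos(x)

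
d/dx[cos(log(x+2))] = -sin(log(x + 2))/(x + 2)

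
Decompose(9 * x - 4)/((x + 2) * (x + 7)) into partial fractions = 67/(5*(x + 7)) - 22/(5*(x + 2))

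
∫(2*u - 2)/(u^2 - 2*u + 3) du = log((u - 1)^2 + 2) + C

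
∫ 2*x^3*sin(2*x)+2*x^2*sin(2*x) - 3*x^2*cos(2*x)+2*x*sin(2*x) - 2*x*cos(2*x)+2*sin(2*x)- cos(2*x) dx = (-x^3 - x^2 - x - 1)*cos(2*x) + C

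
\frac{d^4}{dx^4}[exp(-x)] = exp(-x)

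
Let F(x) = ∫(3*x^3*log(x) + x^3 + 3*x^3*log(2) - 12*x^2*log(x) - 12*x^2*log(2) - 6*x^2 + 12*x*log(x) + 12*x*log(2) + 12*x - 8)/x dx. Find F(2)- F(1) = log(2)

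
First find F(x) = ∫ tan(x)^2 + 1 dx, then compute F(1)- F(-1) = 2*tan(1)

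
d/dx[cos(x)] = -sin(x)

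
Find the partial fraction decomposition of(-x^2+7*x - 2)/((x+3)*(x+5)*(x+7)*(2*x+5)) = -206/(45*(2*x + 5)) + 25/(18*(x + 7)) - 31/(10*(x + 5)) + 4/(x + 3)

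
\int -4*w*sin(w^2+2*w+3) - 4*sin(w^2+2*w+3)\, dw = 2*cos((w + 1)^2 + 2) + C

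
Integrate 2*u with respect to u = u^2 + C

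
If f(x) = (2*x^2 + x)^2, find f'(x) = 16*x^3 + 12*x^2 + 2*x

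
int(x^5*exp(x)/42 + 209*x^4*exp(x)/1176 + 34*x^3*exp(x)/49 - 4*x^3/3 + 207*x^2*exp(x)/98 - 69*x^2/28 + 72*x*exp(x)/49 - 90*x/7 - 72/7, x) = x*(7*x + 12)*(x*exp(x) - 14)*(4*x^2 + 3*x + 72)/1176 + C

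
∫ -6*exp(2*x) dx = -3*exp(2*x) + C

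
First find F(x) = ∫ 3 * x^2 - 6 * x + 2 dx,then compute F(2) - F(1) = 0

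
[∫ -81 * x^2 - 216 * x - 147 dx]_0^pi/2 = (-3*pi/2 - 4)^3 - 3*pi/2 + 64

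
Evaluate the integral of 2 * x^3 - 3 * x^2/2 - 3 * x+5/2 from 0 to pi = 1 + (-1 + pi)^3*(1 + pi/2)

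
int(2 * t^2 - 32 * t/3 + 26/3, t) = 2*t^3/3 - 16*t^2/3 + 26*t/3 + C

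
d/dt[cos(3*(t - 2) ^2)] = 6*(2 - t)*sin(3*t^2 - 12*t + 12)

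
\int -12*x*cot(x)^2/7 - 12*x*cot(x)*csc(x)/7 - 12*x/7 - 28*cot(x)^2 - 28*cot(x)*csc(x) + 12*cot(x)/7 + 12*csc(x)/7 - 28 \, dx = (12*x/7 + 28)*(cot(x) + csc(x)) + C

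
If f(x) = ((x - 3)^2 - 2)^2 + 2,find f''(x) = 12*x^2 - 72*x + 100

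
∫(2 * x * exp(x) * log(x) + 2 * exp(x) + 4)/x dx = 2*(exp(x) + 2)*log(x) + C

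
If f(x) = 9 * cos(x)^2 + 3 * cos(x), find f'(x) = -3*(6*cos(x) + 1)*sin(x)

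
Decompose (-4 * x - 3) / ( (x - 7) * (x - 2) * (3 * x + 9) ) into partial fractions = 3/(50*(x + 3)) + 11/(75*(x - 2)) - 31/(150*(x - 7))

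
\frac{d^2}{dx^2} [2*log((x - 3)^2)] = -4/(x^2 - 6*x + 9)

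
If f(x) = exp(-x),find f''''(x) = exp(-x)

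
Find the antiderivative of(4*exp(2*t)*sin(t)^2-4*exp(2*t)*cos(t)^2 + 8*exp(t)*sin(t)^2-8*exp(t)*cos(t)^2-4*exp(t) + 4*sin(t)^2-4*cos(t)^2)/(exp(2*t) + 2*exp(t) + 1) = 2*(-exp(t)*sin(2*t) - sin(2*t) + 2)/(exp(t) + 1) + C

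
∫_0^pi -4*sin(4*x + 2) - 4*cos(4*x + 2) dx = 0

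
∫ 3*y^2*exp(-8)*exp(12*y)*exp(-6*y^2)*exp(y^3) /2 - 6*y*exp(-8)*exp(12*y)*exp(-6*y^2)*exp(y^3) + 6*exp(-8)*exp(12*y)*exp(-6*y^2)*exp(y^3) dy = exp((y - 2)^3)/2 + C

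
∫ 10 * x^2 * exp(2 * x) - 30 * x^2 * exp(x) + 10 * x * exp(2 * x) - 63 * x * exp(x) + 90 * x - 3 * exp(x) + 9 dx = x*(5*x*(exp(x) - 3)^2 - 3*exp(x) + 9) + C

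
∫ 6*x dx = 3*x^2 + C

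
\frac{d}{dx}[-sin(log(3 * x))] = -cos(log(x) + log(3))/x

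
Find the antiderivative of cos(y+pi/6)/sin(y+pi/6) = log(sin(y + pi/6)) + C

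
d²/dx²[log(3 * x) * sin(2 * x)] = (-4*x^2*log(x)*sin(2*x) - 4*x^2*log(3)*sin(2*x) + 4*x*cos(2*x) - sin(2*x))/x^2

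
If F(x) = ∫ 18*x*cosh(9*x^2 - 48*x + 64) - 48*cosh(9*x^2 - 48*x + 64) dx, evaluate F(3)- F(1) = -sinh(25) + sinh(1)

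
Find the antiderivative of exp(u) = exp(u) + C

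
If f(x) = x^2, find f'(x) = 2*x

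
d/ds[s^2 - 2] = 2*s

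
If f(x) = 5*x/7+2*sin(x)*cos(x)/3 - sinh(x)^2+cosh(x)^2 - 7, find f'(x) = 29/21 - 4*sin(x)^2/3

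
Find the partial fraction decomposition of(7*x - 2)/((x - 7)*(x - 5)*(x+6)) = -4/(13*(x + 6)) - 3/(2*(x - 5)) + 47/(26*(x - 7))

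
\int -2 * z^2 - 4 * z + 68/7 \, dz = -2*z^3/3 - 2*z^2 + 68*z/7 + C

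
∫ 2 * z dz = z^2 + C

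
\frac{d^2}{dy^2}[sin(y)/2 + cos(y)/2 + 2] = -sin(y)/2 - cos(y)/2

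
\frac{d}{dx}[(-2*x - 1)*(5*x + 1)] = -20*x - 7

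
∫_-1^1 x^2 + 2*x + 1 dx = 8/3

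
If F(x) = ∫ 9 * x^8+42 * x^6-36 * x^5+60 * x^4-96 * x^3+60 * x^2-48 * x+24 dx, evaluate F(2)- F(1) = 999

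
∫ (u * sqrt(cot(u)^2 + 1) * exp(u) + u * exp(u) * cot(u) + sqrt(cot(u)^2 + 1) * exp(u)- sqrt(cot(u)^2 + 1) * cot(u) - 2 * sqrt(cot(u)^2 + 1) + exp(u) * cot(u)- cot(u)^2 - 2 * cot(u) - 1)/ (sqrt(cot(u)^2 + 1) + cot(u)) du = u*exp(u) - 2*u + log(sqrt(sin(u)^(-2)) + cot(u)) + C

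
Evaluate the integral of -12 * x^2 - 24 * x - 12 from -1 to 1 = -32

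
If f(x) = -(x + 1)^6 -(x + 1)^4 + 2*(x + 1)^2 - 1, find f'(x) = -6*x^5 - 30*x^4 - 64*x^3 - 72*x^2 - 38*x - 6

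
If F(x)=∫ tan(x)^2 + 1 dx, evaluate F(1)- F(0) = tan(1)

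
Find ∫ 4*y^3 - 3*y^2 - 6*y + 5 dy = y^4 - y^3 - 3*y^2 + 5*y + C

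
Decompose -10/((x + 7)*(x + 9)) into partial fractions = 5/(x + 9) - 5/(x + 7)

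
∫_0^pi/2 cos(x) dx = 1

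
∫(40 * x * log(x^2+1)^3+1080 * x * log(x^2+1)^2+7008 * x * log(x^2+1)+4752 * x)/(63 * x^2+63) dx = (5*log(x^2 + 1)^3 + 180*log(x^2 + 1)^2 + 1752*log(x^2 + 1) + 2376)*log(x^2 + 1)/63 + C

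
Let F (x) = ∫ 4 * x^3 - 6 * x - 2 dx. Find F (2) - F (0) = 0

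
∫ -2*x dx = -x^2 + C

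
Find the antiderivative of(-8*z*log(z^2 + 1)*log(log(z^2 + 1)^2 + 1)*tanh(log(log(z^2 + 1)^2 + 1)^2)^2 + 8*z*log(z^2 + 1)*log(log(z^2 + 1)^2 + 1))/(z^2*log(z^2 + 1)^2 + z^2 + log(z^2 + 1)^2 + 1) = tanh(log(log(z^2 + 1)^2 + 1)^2) + C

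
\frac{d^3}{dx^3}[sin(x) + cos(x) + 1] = sin(x) - cos(x)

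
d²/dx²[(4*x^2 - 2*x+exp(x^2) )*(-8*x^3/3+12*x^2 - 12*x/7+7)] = -32*x^5*exp(x^2)/3 + 48*x^4*exp(x^2) - 928*x^3*exp(x^2)/21 - 640*x^3/3 + 148*x^2*exp(x^2) + 640*x^2 - 184*x*exp(x^2)/7 - 1296*x/7 + 38*exp(x^2) + 440/7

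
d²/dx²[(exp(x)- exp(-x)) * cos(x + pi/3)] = -2*(exp(2*x) + 1)*exp(-x)*sin(x + pi/3)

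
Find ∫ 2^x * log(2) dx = 2^x + C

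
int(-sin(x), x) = cos(x) + C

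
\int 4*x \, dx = 2*x^2 + C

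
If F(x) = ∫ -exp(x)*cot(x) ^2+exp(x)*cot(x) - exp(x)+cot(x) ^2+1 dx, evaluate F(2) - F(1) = (-1 + exp(2))*cot(2) + (1 - E)*cot(1)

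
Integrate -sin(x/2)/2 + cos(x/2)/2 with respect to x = sqrt(2)*sin(x/2 + pi/4) + C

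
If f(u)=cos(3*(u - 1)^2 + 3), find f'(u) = 6*(1 - u)*sin(3*u^2 - 6*u + 6)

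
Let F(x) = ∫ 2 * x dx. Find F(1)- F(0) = 1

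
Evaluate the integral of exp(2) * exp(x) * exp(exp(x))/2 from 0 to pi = -exp(3)/2 + exp(2 + exp(pi))/2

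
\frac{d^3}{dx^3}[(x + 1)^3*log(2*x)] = (6*x^3*log(x) + 6*x^3*log(2) + 11*x^3 + 6*x^2 - 3*x + 2)/x^3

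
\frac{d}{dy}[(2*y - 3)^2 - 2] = 8*y - 12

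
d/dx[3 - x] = -1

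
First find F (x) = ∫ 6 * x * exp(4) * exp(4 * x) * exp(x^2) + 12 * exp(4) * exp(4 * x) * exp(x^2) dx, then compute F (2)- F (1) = -3*exp(9) + 3*exp(16)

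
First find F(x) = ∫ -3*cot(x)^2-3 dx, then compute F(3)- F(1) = 3*cot(3) - 3*cot(1)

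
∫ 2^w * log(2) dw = 2^w + C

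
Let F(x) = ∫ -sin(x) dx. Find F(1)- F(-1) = 0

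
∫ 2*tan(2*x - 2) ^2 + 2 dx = tan(2*x - 2) + C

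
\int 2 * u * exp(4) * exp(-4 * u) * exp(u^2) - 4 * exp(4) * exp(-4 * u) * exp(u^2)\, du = exp((u - 2)^2) + C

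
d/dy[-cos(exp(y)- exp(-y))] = (exp(2*y) + 1)*exp(-y)*sin(exp(y) - exp(-y))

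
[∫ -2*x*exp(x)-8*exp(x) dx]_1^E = 2*(-3 - E)*exp(E) + 8*E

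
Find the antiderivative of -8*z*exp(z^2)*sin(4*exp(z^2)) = cos(4*exp(z^2)) + C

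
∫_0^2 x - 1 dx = 0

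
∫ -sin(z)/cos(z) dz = log(6*cos(z)) + C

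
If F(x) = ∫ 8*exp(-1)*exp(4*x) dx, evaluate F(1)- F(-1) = -2*exp(-5) + 2*exp(3)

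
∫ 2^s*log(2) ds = 2^s + C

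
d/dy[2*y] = 2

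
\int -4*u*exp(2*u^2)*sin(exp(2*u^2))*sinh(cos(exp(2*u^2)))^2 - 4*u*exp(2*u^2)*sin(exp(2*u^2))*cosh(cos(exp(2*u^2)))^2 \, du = sinh(2*cos(exp(2*u^2)))/2 + C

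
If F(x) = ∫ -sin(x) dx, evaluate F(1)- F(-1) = 0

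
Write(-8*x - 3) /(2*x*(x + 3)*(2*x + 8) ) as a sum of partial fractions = 29/(16*(x + 4)) - 7/(4*(x + 3)) - 1/(16*x)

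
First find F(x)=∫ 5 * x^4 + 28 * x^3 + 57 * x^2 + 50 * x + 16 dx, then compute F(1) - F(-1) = 72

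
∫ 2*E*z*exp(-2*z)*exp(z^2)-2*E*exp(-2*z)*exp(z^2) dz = exp((z - 1)^2) + C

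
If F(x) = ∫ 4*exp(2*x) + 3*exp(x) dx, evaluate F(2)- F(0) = -exp(2) - 7 + 2*(1 + exp(2))^2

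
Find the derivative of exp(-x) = -exp(-x)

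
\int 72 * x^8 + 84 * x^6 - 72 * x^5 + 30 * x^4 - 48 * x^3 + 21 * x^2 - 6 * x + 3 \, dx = 8*x^9 + 12*x^7 - 12*x^6 + 6*x^5 - 12*x^4 + 7*x^3 - 3*x^2 + 3*x + C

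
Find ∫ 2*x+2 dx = x^2 + 2*x + C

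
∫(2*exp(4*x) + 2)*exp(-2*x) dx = 2*sinh(2*x) + C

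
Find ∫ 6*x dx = 3*x^2 + C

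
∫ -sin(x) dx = cos(x) + C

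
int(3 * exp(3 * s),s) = exp(3*s) + C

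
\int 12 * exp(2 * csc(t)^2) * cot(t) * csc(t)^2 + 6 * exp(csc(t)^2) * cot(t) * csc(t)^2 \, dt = -3*(exp(sin(t)^(-2)) + 1)*exp(csc(t)^2) + C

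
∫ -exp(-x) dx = exp(-x) + C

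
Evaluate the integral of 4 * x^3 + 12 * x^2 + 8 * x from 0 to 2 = 64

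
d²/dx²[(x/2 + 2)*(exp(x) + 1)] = x*exp(x)/2 + 3*exp(x)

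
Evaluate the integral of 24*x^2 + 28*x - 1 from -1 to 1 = 14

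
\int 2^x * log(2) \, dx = 2^x + C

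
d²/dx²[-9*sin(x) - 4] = 9*sin(x)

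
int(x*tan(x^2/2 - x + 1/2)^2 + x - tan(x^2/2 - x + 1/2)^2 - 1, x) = tan((x - 1)^2/2) + C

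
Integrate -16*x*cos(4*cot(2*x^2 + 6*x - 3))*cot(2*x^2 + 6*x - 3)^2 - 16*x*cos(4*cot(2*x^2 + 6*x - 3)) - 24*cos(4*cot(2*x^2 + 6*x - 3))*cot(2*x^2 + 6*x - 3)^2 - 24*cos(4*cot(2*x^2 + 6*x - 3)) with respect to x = sin(4*cot(2*x^2 + 6*x - 3)) + C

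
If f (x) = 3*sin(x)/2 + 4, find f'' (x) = -3*sin(x)/2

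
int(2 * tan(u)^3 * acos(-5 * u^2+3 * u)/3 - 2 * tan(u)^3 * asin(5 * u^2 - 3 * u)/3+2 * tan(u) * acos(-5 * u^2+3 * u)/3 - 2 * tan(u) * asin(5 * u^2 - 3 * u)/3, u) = (tan(u)^2 + 9)*(acos(u*(3 - 5*u)) - asin(u*(5*u - 3)))/3 + C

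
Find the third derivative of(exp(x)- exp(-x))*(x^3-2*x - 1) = (x^3*exp(2*x) + x^3 + 9*x^2*exp(2*x) - 9*x^2 + 16*x*exp(2*x) + 16*x - exp(2*x) - 1)*exp(-x)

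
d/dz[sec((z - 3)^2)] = 2*z*tan(z^2 - 6*z + 9)*sec(z^2 - 6*z + 9) - 6*tan(z^2 - 6*z + 9)*sec(z^2 - 6*z + 9)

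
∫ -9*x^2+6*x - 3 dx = -3*x^3 + 3*x^2 - 3*x + C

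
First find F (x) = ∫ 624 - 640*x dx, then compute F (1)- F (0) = 304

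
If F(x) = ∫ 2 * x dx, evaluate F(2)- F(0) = 4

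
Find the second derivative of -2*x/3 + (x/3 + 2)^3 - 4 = 2*x/9 + 4/3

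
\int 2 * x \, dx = x^2 + C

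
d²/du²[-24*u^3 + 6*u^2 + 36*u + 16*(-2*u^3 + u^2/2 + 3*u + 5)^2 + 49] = 1920*u^4 - 640*u^3 - 2256*u^2 - 1776*u + 460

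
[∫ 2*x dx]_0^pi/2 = pi^2/4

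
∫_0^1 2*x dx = 1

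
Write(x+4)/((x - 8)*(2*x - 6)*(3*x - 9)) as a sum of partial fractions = -2/(25*(x - 3)) - 7/(30*(x - 3)^2) + 2/(25*(x - 8))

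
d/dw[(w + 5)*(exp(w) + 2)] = w*exp(w) + 6*exp(w) + 2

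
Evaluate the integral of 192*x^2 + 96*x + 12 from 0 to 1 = 124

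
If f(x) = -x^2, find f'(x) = -2*x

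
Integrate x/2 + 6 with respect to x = x^2/4 + 6*x + C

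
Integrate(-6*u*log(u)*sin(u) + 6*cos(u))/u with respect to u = 6*log(u)*cos(u) + C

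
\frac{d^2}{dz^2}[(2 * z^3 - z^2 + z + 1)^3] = 576*z^7 - 672*z^6 + 756*z^5 - 30*z^4 - 60*z^3 + 144*z^2 + 6*z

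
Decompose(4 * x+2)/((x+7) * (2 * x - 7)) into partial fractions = 32/(21*(2*x - 7)) + 26/(21*(x + 7))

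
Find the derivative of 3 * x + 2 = 3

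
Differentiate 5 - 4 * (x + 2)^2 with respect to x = -8*x - 16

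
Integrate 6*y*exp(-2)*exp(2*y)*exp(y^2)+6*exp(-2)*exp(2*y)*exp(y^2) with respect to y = 3*exp(y^2 + 2*y - 2) + C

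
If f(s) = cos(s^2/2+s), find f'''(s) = s^3*sin(s^2/2 + s) + 3*s^2*sin(s^2/2 + s) + 3*s*sin(s^2/2 + s) - 3*s*cos(s^2/2 + s) + sin(s^2/2 + s) - 3*cos(s^2/2 + s)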